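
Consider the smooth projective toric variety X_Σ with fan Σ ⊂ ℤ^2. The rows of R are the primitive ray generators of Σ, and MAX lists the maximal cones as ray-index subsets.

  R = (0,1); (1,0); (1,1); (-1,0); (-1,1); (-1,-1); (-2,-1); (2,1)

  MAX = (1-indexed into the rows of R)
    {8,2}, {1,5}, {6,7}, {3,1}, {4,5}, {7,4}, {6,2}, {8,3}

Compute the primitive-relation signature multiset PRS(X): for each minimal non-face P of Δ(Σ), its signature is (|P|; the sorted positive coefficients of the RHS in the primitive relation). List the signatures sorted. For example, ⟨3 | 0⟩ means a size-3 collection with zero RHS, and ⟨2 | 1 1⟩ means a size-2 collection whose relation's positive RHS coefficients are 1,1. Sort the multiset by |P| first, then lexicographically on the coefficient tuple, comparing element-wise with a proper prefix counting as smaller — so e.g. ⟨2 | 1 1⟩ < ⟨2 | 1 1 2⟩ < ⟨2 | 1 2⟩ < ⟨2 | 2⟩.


Minimal non-faces — 20 found among 8 rays, 8 max cones:

  P={2,4}:  v_{2} + v_{4} = 0  so sig = ⟨2 | 0⟩
  P={3,6}:  v_{3} + v_{6} = 0  so sig = ⟨2 | 0⟩
  P={7,8}:  v_{7} + v_{8} = 0  so sig = ⟨2 | 0⟩
  P={1,2}:  v_{1} + v_{2} = v_{3}  so sig = ⟨2 | 1⟩
  P={1,4}:  v_{1} + v_{4} = v_{5}  so sig = ⟨2 | 1⟩
  P={1,6}:  v_{1} + v_{6} = v_{4}  so sig = ⟨2 | 1⟩
  P={2,3}:  v_{2} + v_{3} = v_{8}  so sig = ⟨2 | 1⟩
  P={2,5}:  v_{2} + v_{5} = v_{1}  so sig = ⟨2 | 1⟩
  P={2,7}:  v_{2} + v_{7} = v_{6}  so sig = ⟨2 | 1⟩
  P={3,4}:  v_{3} + v_{4} = v_{1}  so sig = ⟨2 | 1⟩
  P={3,7}:  v_{3} + v_{7} = v_{4}  so sig = ⟨2 | 1⟩
  P={4,6}:  v_{4} + v_{6} = v_{7}  so sig = ⟨2 | 1⟩
  P={4,8}:  v_{4} + v_{8} = v_{3}  so sig = ⟨2 | 1⟩
  P={6,8}:  v_{6} + v_{8} = v_{2}  so sig = ⟨2 | 1⟩
  P={5,8}:  v_{5} + v_{8} = v_{1} + v_{3}  so sig = ⟨2 | 1 1⟩
  P={1,7}:  v_{1} + v_{7} = 2·v_{4}  so sig = ⟨2 | 2⟩
  P={1,8}:  v_{1} + v_{8} = 2·v_{3}  so sig = ⟨2 | 2⟩
  P={3,5}:  v_{3} + v_{5} = 2·v_{1}  so sig = ⟨2 | 2⟩
  P={5,6}:  v_{5} + v_{6} = 2·v_{4}  so sig = ⟨2 | 2⟩
  P={5,7}:  v_{5} + v_{7} = 3·v_{4}  so sig = ⟨2 | 3⟩

so the primitive-relation signature multiset is
    |P|=2: 20 collections, coeffs (), (), (), (1), (1), (1), (1), (1), (1), (1), (1), (1), (1), (1), (1,1), (2), (2), (2), (2), (3)


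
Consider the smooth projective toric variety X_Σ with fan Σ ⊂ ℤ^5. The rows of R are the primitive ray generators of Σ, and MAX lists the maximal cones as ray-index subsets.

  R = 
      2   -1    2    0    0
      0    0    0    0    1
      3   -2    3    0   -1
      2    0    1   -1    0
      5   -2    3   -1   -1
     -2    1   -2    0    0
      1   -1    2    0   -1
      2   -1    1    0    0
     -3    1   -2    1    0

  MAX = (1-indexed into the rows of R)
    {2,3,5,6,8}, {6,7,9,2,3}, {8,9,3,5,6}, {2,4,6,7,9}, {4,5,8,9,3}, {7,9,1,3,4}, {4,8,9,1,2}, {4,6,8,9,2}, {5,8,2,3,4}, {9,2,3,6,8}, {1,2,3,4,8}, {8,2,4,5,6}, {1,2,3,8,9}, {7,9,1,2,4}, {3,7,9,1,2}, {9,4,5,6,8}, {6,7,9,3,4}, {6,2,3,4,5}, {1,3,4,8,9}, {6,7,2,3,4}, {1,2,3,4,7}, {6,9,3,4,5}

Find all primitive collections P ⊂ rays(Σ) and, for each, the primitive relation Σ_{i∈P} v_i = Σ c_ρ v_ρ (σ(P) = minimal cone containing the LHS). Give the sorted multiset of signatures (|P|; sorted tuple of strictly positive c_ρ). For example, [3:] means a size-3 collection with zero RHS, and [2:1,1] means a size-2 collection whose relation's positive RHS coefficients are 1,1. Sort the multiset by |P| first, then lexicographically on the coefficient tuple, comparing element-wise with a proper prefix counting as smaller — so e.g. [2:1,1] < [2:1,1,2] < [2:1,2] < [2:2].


7 minimal non-faces of Δ(Σ) (on 9 rays):

  {1,6}:  v_{1} + v_{6} = 0  ⇒ sig = [2:]
  {7,8}:  v_{7} + v_{8} = v_{3}  ⇒ sig = [2:1]
  {1,5}:  v_{1} + v_{5} = v_{3} + v_{4} + v_{8}  ⇒ sig = [2:1,1,1]
  {5,7}:  v_{5} + v_{7} = 2·v_{3} + v_{4} + v_{6}  ⇒ sig = [2:1,1,2]
  {2,5,9}:  v_{2} + v_{5} + v_{9} = v_{8}  ⇒ sig = [3:1]
  {2,3,4,9}:  v_{2} + v_{3} + v_{4} + v_{9} = v_{1}  ⇒ sig = [4:1]
  {3,4,6,8}:  v_{3} + v_{4} + v_{6} + v_{8} = v_{5}  ⇒ sig = [4:1]

Hence PRS(X_Σ) =
[[2:], [2:1], [2:1,1,1], [2:1,1,2], [3:1], [4:1], [4:1]]


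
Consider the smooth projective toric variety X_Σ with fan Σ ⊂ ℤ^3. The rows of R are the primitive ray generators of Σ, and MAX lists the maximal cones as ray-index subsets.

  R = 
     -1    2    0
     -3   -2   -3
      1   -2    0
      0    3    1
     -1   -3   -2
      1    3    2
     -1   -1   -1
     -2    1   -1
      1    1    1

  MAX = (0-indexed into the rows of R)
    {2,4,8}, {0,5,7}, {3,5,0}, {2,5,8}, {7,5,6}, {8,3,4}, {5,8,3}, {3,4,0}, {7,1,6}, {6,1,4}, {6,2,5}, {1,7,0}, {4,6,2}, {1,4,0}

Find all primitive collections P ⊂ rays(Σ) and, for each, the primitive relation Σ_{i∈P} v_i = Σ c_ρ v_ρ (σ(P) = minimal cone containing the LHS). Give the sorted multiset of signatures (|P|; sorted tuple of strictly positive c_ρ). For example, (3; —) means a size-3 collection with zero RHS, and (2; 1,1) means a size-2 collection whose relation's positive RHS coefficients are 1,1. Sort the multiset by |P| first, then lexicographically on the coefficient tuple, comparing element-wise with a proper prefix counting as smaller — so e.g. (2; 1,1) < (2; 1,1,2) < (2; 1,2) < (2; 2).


Δ(Σ) — 9 vertices, 15 min non-faces:

  • {0,2}:  v_{0} + v_{2} = 0  ⟹  sig = (2; —)
  • {4,5}:  v_{4} + v_{5} = 0  ⟹  sig = (2; —)
  • {6,8}:  v_{6} + v_{8} = 0  ⟹  sig = (2; —)
  • {0,6}:  v_{0} + v_{6} = v_{7}  ⟹  sig = (2; 1)
  • {0,8}:  v_{0} + v_{8} = v_{3}  ⟹  sig = (2; 1)
  • {1,5}:  v_{1} + v_{5} = v_{7}  ⟹  sig = (2; 1)
  • {2,3}:  v_{2} + v_{3} = v_{8}  ⟹  sig = (2; 1)
  • {2,7}:  v_{2} + v_{7} = v_{6}  ⟹  sig = (2; 1)
  • {3,6}:  v_{3} + v_{6} = v_{0}  ⟹  sig = (2; 1)
  • {4,7}:  v_{4} + v_{7} = v_{1}  ⟹  sig = (2; 1)
  • {7,8}:  v_{7} + v_{8} = v_{0}  ⟹  sig = (2; 1)
  • {1,2}:  v_{1} + v_{2} = v_{4} + v_{6}  ⟹  sig = (2; 1,1)
  • {1,8}:  v_{1} + v_{8} = v_{0} + v_{4}  ⟹  sig = (2; 1,1)
  • {1,3}:  v_{1} + v_{3} = 2·v_{0} + v_{4}  ⟹  sig = (2; 1,2)
  • {3,7}:  v_{3} + v_{7} = 2·v_{0}  ⟹  sig = (2; 2)

Hence PRS(X_Σ) =
[(2; —), (2; —), (2; —), (2; 1), (2; 1), (2; 1), (2; 1), (2; 1), (2; 1), (2; 1), (2; 1), (2; 1,1), (2; 1,1), (2; 1,2), (2; 2)]


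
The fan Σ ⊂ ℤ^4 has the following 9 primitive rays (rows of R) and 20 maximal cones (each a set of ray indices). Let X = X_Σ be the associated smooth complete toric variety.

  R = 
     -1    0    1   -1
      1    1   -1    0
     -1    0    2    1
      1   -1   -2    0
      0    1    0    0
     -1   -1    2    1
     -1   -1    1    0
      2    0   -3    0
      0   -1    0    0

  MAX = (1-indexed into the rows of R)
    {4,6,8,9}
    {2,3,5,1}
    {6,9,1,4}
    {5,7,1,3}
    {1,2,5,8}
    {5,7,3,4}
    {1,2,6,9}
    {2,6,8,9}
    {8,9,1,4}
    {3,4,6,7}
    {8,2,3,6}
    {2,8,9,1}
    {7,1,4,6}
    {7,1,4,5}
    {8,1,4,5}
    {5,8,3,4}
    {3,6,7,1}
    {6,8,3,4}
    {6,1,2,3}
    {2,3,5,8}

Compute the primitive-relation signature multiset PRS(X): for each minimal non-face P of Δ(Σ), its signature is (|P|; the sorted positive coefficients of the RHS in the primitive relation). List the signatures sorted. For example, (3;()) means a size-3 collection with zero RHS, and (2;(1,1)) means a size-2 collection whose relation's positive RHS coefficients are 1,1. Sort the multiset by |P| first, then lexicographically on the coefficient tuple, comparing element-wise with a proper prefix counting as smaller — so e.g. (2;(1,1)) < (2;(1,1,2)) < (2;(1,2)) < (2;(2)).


The 10 primitive collections of Σ (r=9, n=4):

  P = {2,7}:  v_{2} + v_{7} = 0  →  sig = (2;())
  P = {5,9}:  v_{5} + v_{9} = 0  →  sig = (2;())
  P = {2,4}:  v_{2} + v_{4} = v_{8}  →  sig = (2;(1))
  P = {3,9}:  v_{3} + v_{9} = v_{6}  →  sig = (2;(1))
  P = {5,6}:  v_{5} + v_{6} = v_{3}  →  sig = (2;(1))
  P = {7,8}:  v_{7} + v_{8} = v_{4}  →  sig = (2;(1))
  P = {7,9}:  v_{7} + v_{9} = v_{1} + v_{4} + v_{6}  →  sig = (2;(1,1,1))
  P = {1,3,8}:  v_{1} + v_{3} + v_{8} = 0  →  sig = (3;())
  P = {1,3,4}:  v_{1} + v_{3} + v_{4} = v_{7}  →  sig = (3;(1))
  P = {1,6,8}:  v_{1} + v_{6} + v_{8} = v_{9}  →  sig = (3;(1))

so the primitive-relation signature multiset is
    (2;())
    (2;())
    (2;(1))
    (2;(1))
    (2;(1))
    (2;(1))
    (2;(1,1,1))
    (3;())
    (3;(1))
    (3;(1))


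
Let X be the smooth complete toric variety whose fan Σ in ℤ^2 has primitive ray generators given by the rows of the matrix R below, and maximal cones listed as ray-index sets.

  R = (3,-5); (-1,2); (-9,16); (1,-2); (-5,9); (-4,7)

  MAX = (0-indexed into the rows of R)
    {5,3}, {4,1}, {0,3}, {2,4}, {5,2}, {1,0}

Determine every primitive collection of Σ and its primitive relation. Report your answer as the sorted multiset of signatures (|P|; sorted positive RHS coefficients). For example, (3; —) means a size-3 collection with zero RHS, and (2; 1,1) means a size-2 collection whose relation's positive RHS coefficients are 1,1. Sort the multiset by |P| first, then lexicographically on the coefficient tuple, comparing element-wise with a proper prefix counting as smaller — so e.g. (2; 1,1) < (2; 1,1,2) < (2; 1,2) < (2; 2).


The 9 primitive collections of Σ (r=6, n=2):

  {1,3}:  v_{1} + v_{3} = 0  →  sig = (2; —)
  {0,5}:  v_{0} + v_{5} = v_{1}  →  sig = (2; 1)
  {1,5}:  v_{1} + v_{5} = v_{4}  →  sig = (2; 1)
  {3,4}:  v_{3} + v_{4} = v_{5}  →  sig = (2; 1)
  {4,5}:  v_{4} + v_{5} = v_{2}  →  sig = (2; 1)
  {0,2}:  v_{0} + v_{2} = v_{1} + v_{4}  →  sig = (2; 1,1)
  {0,4}:  v_{0} + v_{4} = 2·v_{1}  →  sig = (2; 2)
  {1,2}:  v_{1} + v_{2} = 2·v_{4}  →  sig = (2; 2)
  {2,3}:  v_{2} + v_{3} = 2·v_{5}  →  sig = (2; 2)

Sorted signature multiset PRS(X):
{ (2; —),  (2; 1) ×4,  (2; 1,1),  (2; 2) ×3 }


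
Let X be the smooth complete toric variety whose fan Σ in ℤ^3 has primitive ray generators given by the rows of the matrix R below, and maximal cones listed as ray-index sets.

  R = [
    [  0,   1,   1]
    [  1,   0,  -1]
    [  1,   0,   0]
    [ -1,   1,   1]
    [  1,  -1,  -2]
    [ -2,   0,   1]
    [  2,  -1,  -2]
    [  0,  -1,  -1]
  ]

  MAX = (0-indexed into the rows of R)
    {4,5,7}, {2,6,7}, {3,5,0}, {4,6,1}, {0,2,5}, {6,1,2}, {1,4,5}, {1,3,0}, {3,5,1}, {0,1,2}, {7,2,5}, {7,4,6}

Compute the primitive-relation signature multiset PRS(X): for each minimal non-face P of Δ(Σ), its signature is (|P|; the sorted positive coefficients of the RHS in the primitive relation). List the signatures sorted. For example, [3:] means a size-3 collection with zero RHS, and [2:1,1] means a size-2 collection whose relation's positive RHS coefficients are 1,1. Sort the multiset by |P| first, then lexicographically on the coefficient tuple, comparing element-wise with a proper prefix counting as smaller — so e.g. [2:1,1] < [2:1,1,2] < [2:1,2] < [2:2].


12 collections generate NE(X_Σ); each relation:

  P = {0,7}:  v_{0} + v_{7} = 0  ⇒ sig = [2:]
  P = {0,4}:  v_{0} + v_{4} = v_{1}  ⇒ sig = [2:1]
  P = {1,7}:  v_{1} + v_{7} = v_{4}  ⇒ sig = [2:1]
  P = {2,3}:  v_{2} + v_{3} = v_{0}  ⇒ sig = [2:1]
  P = {2,4}:  v_{2} + v_{4} = v_{6}  ⇒ sig = [2:1]
  P = {3,6}:  v_{3} + v_{6} = v_{1}  ⇒ sig = [2:1]
  P = {5,6}:  v_{5} + v_{6} = v_{7}  ⇒ sig = [2:1]
  P = {0,6}:  v_{0} + v_{6} = v_{1} + v_{2}  ⇒ sig = [2:1,1]
  P = {3,7}:  v_{3} + v_{7} = v_{1} + v_{5}  ⇒ sig = [2:1,1]
  P = {3,4}:  v_{3} + v_{4} = 2·v_{1} + v_{5}  ⇒ sig = [2:1,2]
  P = {1,2,5}:  v_{1} + v_{2} + v_{5} = 0  ⇒ sig = [3:]
  P = {0,1,5}:  v_{0} + v_{1} + v_{5} = v_{3}  ⇒ sig = [3:1]

Signatures (|P|; sorted positive RHS coefficients), sorted:
{ [2:],  [2:1] ×6,  [2:1,1] ×2,  [2:1,2],  [3:],  [3:1] }


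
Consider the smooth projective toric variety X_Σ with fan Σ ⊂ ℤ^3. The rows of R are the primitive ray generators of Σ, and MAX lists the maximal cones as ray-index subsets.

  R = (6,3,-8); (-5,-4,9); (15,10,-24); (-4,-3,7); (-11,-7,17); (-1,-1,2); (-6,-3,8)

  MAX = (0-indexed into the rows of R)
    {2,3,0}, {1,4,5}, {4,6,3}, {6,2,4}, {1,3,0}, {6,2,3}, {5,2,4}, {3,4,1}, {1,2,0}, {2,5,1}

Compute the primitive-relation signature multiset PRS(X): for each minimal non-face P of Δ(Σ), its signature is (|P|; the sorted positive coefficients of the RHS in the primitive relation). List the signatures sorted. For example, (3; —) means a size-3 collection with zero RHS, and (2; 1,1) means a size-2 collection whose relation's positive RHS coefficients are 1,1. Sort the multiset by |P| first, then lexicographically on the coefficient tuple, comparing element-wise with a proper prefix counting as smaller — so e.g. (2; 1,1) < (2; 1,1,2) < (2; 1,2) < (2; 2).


Σ has 9 primitive collections:

  P = {0,6}:  v_{0} + v_{6} = 0  so sig = (2; —)
  P = {0,4}:  v_{0} + v_{4} = v_{1}  so sig = (2; 1)
  P = {1,6}:  v_{1} + v_{6} = v_{4}  so sig = (2; 1)
  P = {3,5}:  v_{3} + v_{5} = v_{1}  so sig = (2; 1)
  P = {0,5}:  v_{0} + v_{5} = 2·v_{1} + v_{2}  so sig = (2; 1,2)
  P = {5,6}:  v_{5} + v_{6} = v_{2} + 2·v_{4}  so sig = (2; 1,2)
  P = {2,3,4}:  v_{2} + v_{3} + v_{4} = 0  so sig = (3; —)
  P = {1,2,3}:  v_{1} + v_{2} + v_{3} = v_{0}  so sig = (3; 1)
  P = {1,2,4}:  v_{1} + v_{2} + v_{4} = v_{5}  so sig = (3; 1)

Signatures (|P|; sorted positive RHS coefficients), sorted:
[(2; —), (2; 1), (2; 1), (2; 1), (2; 1,2), (2; 1,2), (3; —), (3; 1), (3; 1)]


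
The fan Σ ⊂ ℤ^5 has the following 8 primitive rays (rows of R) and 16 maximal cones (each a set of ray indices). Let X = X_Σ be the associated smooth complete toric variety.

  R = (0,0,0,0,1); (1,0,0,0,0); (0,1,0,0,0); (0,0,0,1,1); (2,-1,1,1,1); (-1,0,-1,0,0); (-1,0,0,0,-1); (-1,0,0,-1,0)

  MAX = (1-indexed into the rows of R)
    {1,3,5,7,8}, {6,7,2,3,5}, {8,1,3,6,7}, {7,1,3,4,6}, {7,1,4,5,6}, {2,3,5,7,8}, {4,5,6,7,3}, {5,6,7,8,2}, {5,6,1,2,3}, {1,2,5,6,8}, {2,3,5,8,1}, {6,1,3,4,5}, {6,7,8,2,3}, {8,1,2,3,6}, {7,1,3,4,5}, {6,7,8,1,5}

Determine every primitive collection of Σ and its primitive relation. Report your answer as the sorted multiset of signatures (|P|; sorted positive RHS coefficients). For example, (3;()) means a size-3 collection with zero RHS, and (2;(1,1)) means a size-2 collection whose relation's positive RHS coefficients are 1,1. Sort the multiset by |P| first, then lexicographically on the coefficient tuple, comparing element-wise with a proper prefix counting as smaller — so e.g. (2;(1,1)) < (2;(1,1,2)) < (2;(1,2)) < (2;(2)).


Σ has 5 primitive collections:

  {2,4}:  v_{2} + v_{4} = v_{3} + v_{5} + v_{6} ; sig = (2;(1,1,1))
  {4,8}:  v_{4} + v_{8} = 2·v_{1} + v_{7} ; sig = (2;(1,2))
  {1,2,7}:  v_{1} + v_{2} + v_{7} = 0 ; sig = (3;())
  {3,5,6,8}:  v_{3} + v_{5} + v_{6} + v_{8} = v_{1} ; sig = (4;(1))
  {1,3,5,6,7}:  v_{1} + v_{3} + v_{5} + v_{6} + v_{7} = v_{4} ; sig = (5;(1))

Sorted signature multiset PRS(X):
    |P|=2: 2 collections, coeffs (1,1,1), (1,2)
    |P|=3: 1 collection, coeffs ()
    |P|=4: 1 collection, coeffs (1)
    |P|=5: 1 collection, coeffs (1)


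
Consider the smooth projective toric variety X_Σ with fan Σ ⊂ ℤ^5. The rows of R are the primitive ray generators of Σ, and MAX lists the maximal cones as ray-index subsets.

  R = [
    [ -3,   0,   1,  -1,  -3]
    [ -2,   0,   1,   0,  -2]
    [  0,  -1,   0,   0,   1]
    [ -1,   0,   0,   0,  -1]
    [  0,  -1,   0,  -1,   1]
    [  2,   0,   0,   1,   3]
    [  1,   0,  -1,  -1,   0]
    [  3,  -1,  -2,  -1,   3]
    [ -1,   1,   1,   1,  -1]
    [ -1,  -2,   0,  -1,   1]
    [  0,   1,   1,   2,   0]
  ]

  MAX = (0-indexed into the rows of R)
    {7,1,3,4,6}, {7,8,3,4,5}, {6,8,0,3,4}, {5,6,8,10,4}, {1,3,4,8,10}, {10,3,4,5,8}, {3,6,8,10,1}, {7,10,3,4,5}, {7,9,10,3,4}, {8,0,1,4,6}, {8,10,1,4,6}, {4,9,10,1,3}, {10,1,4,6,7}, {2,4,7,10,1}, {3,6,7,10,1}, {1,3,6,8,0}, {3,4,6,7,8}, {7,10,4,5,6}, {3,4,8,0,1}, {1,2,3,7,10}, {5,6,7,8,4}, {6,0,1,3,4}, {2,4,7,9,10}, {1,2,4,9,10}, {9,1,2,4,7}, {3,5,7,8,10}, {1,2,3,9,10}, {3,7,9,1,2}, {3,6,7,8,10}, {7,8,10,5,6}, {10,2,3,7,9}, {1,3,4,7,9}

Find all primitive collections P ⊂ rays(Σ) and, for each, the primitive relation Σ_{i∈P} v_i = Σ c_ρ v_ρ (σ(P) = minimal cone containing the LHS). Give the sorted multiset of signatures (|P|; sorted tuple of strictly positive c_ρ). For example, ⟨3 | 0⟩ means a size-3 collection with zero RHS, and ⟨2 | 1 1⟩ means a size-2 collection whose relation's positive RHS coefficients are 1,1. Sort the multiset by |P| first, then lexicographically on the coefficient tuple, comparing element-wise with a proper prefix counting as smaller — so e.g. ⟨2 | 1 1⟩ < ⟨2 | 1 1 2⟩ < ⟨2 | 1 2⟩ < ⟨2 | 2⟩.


The 20 primitive collections of Σ (r=11, n=5):

  P={0,5}:  v_{0} + v_{5} = v_{4} + v_{8}  so sig = ⟨2 | 1 1⟩
  P={0,10}:  v_{0} + v_{10} = v_{1} + v_{8}  so sig = ⟨2 | 1 1⟩
  P={1,5}:  v_{1} + v_{5} = v_{4} + v_{10}  so sig = ⟨2 | 1 1⟩
  P={2,6}:  v_{2} + v_{6} = v_{1} + v_{7}  so sig = ⟨2 | 1 1⟩
  P={0,2}:  v_{0} + v_{2} = v_{1} + v_{3} + v_{4}  so sig = ⟨2 | 1 1 1⟩
  P={0,7}:  v_{0} + v_{7} = v_{3} + v_{4} + v_{6}  so sig = ⟨2 | 1 1 1⟩
  P={2,8}:  v_{2} + v_{8} = v_{3} + v_{4} + v_{10}  so sig = ⟨2 | 1 1 1⟩
  P={6,9}:  v_{6} + v_{9} = v_{1} + v_{3} + v_{4} + v_{7}  so sig = ⟨2 | 1 1 1 1⟩
  P={2,5}:  v_{2} + v_{5} = v_{3} + 2·v_{4} + v_{7} + 2·v_{10}  so sig = ⟨2 | 1 1 2 2⟩
  P={0,9}:  v_{0} + v_{9} = v_{1} + 2·v_{3} + 2·v_{4}  so sig = ⟨2 | 1 2 2⟩
  P={8,9}:  v_{8} + v_{9} = 2·v_{3} + 2·v_{4} + v_{10}  so sig = ⟨2 | 1 2 2⟩
  P={5,9}:  v_{5} + v_{9} = 2·v_{3} + 3·v_{4} + v_{7} + 2·v_{10}  so sig = ⟨2 | 1 2 2 3⟩
  P={1,7,8}:  v_{1} + v_{7} + v_{8} = 0  so sig = ⟨3 | 0⟩
  P={2,3,4}:  v_{2} + v_{3} + v_{4} = v_{9}  so sig = ⟨3 | 1⟩
  P={3,5,6}:  v_{3} + v_{5} + v_{6} = v_{7} + v_{8}  so sig = ⟨3 | 1 1⟩
  P={3,4,6,10}:  v_{3} + v_{4} + v_{6} + v_{10} = 0  so sig = ⟨4 | 0⟩
  P={4,7,8,10}:  v_{4} + v_{7} + v_{8} + v_{10} = v_{5}  so sig = ⟨4 | 1⟩
  P={1,7,9,10}:  v_{1} + v_{7} + v_{9} + v_{10} = 2·v_{2}  so sig = ⟨4 | 2⟩
  P={1,3,4,6,8}:  v_{1} + v_{3} + v_{4} + v_{6} + v_{8} = v_{0}  so sig = ⟨5 | 1⟩
  P={1,3,4,7,10}:  v_{1} + v_{3} + v_{4} + v_{7} + v_{10} = v_{2}  so sig = ⟨5 | 1⟩

Signatures (|P|; sorted positive RHS coefficients), sorted:
    |P|=2: 12 collections, coeffs (1,1), (1,1), (1,1), (1,1), (1,1,1), (1,1,1), (1,1,1), (1,1,1,1), (1,1,2,2), (1,2,2), (1,2,2), (1,2,2,3)
    |P|=3: 3 collections, coeffs (), (1), (1,1)
    |P|=4: 3 collections, coeffs (), (1), (2)
    |P|=5: 2 collections, coeffs (1), (1)


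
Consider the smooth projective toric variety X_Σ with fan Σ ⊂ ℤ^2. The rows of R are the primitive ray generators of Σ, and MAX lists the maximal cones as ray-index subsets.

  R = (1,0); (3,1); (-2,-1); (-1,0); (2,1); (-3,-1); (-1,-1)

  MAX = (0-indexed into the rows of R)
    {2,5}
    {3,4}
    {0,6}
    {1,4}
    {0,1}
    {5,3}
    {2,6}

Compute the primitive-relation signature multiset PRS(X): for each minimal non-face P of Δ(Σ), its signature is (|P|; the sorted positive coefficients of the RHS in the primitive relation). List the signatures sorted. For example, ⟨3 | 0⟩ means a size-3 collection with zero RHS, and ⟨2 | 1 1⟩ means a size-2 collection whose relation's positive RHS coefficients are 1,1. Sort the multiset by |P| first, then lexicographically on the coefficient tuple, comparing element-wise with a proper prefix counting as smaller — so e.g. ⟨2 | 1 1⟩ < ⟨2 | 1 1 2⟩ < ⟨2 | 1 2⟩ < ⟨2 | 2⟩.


Primitive collections (14):

  {0,3}:  v_{0} + v_{3} = 0  ⟹  sig = ⟨2 | 0⟩
  {1,5}:  v_{1} + v_{5} = 0  ⟹  sig = ⟨2 | 0⟩
  {2,4}:  v_{2} + v_{4} = 0  ⟹  sig = ⟨2 | 0⟩
  {0,2}:  v_{0} + v_{2} = v_{6}  ⟹  sig = ⟨2 | 1⟩
  {0,4}:  v_{0} + v_{4} = v_{1}  ⟹  sig = ⟨2 | 1⟩
  {0,5}:  v_{0} + v_{5} = v_{2}  ⟹  sig = ⟨2 | 1⟩
  {1,2}:  v_{1} + v_{2} = v_{0}  ⟹  sig = ⟨2 | 1⟩
  {1,3}:  v_{1} + v_{3} = v_{4}  ⟹  sig = ⟨2 | 1⟩
  {2,3}:  v_{2} + v_{3} = v_{5}  ⟹  sig = ⟨2 | 1⟩
  {3,6}:  v_{3} + v_{6} = v_{2}  ⟹  sig = ⟨2 | 1⟩
  {4,5}:  v_{4} + v_{5} = v_{3}  ⟹  sig = ⟨2 | 1⟩
  {4,6}:  v_{4} + v_{6} = v_{0}  ⟹  sig = ⟨2 | 1⟩
  {1,6}:  v_{1} + v_{6} = 2·v_{0}  ⟹  sig = ⟨2 | 2⟩
  {5,6}:  v_{5} + v_{6} = 2·v_{2}  ⟹  sig = ⟨2 | 2⟩

so the primitive-relation signature multiset is
{ ⟨2 | 0⟩ ×3,  ⟨2 | 1⟩ ×9,  ⟨2 | 2⟩ ×2 }


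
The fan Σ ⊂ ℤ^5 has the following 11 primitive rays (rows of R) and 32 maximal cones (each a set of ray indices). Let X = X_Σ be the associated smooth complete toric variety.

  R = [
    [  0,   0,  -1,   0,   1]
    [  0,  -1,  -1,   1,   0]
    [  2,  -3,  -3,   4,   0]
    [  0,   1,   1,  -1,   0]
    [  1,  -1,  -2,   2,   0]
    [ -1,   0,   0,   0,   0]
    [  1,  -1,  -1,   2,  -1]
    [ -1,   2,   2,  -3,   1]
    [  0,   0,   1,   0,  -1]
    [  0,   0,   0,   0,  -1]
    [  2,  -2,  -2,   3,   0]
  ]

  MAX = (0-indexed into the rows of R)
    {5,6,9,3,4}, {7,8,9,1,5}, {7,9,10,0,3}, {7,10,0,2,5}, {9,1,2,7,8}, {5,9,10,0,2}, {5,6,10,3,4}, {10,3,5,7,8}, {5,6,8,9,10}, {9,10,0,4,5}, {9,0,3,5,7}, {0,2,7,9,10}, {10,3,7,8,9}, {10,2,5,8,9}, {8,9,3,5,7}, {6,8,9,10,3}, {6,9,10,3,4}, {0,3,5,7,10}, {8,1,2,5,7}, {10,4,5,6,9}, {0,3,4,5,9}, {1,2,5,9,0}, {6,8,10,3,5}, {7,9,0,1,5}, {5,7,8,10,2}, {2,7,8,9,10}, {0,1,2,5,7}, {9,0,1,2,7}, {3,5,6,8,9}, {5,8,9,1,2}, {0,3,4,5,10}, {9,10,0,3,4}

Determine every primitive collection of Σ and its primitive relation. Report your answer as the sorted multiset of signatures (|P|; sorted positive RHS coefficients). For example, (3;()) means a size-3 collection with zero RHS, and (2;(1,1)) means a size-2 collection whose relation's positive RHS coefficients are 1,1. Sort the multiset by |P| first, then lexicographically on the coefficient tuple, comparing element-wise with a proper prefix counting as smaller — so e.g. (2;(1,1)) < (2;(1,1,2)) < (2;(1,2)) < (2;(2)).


15 collections generate NE(X_Σ); each relation:

  P = {0,8}:  v_{0} + v_{8} = 0  ⟹  sig = (2;())
  P = {1,3}:  v_{1} + v_{3} = 0  ⟹  sig = (2;())
  P = {0,6}:  v_{0} + v_{6} = v_{4}  ⟹  sig = (2;(1))
  P = {1,10}:  v_{1} + v_{10} = v_{2}  ⟹  sig = (2;(1))
  P = {2,3}:  v_{2} + v_{3} = v_{10}  ⟹  sig = (2;(1))
  P = {4,8}:  v_{4} + v_{8} = v_{6}  ⟹  sig = (2;(1))
  P = {6,7}:  v_{6} + v_{7} = v_{3}  ⟹  sig = (2;(1))
  P = {4,7}:  v_{4} + v_{7} = v_{0} + v_{3}  ⟹  sig = (2;(1,1))
  P = {1,6}:  v_{1} + v_{6} = v_{5} + v_{9} + v_{10}  ⟹  sig = (2;(1,1,1))
  P = {1,4}:  v_{1} + v_{4} = v_{0} + v_{5} + v_{9} + v_{10}  ⟹  sig = (2;(1,1,1,1))
  P = {2,4}:  v_{2} + v_{4} = v_{0} + v_{5} + v_{9} + 2·v_{10}  ⟹  sig = (2;(1,1,1,2))
  P = {2,6}:  v_{2} + v_{6} = v_{5} + v_{9} + 2·v_{10}  ⟹  sig = (2;(1,1,2))
  P = {5,7,9,10}:  v_{5} + v_{7} + v_{9} + v_{10} = 0  ⟹  sig = (4;())
  P = {2,5,7,9}:  v_{2} + v_{5} + v_{7} + v_{9} = v_{1}  ⟹  sig = (4;(1))
  P = {3,5,9,10}:  v_{3} + v_{5} + v_{9} + v_{10} = v_{6}  ⟹  sig = (4;(1))

Sorted signature multiset PRS(X):
    (2;())
    (2;())
    (2;(1))
    (2;(1))
    (2;(1))
    (2;(1))
    (2;(1))
    (2;(1,1))
    (2;(1,1,1))
    (2;(1,1,1,1))
    (2;(1,1,1,2))
    (2;(1,1,2))
    (4;())
    (4;(1))
    (4;(1))


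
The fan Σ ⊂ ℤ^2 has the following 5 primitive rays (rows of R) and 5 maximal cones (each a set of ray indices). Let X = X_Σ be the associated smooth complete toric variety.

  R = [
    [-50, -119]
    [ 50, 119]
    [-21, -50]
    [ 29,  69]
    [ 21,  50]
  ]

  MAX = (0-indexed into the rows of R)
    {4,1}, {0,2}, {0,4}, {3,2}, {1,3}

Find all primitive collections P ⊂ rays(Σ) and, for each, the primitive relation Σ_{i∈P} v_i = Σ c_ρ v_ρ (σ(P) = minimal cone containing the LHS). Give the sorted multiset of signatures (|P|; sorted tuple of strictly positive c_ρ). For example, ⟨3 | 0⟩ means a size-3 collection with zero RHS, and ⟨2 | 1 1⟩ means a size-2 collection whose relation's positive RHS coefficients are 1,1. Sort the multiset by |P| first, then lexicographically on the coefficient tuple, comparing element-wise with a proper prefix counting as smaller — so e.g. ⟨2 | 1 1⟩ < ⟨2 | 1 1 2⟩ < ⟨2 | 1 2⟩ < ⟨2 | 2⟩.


5 minimal non-faces of Δ(Σ) (on 5 rays):

  {0,1}:  v_{0} + v_{1} = 0  so sig = ⟨2 | 0⟩
  {2,4}:  v_{2} + v_{4} = 0  so sig = ⟨2 | 0⟩
  {0,3}:  v_{0} + v_{3} = v_{2}  so sig = ⟨2 | 1⟩
  {1,2}:  v_{1} + v_{2} = v_{3}  so sig = ⟨2 | 1⟩
  {3,4}:  v_{3} + v_{4} = v_{1}  so sig = ⟨2 | 1⟩

Hence PRS(X_Σ) =
    ⟨2 | 0⟩
    ⟨2 | 0⟩
    ⟨2 | 1⟩
    ⟨2 | 1⟩
    ⟨2 | 1⟩


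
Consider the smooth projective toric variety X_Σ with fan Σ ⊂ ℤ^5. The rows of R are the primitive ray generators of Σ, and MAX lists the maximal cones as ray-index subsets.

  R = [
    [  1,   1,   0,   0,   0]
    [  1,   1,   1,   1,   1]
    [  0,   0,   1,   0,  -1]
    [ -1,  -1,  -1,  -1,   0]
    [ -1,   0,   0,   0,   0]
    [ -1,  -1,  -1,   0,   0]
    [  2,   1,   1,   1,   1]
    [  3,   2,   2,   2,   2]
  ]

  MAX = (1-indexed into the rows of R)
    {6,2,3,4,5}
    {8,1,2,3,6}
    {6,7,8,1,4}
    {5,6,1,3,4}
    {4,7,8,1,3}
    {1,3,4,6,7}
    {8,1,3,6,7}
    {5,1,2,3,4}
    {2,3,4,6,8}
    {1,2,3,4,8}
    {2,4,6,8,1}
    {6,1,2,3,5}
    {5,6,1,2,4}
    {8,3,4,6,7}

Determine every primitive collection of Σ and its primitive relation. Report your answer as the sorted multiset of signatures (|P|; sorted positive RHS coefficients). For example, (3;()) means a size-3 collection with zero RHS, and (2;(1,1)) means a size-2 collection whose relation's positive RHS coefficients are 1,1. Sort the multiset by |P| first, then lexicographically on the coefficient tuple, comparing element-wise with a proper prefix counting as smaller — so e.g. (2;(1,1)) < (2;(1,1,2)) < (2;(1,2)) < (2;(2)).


Primitive collections (5):

  P={2,7}:  v_{2} + v_{7} = v_{8}  ⇒ sig = (2;(1))
  P={5,7}:  v_{5} + v_{7} = v_{2}  ⇒ sig = (2;(1))
  P={5,8}:  v_{5} + v_{8} = 2·v_{2}  ⇒ sig = (2;(2))
  P={1,2,3,4,6}:  v_{1} + v_{2} + v_{3} + v_{4} + v_{6} = 0  ⇒ sig = (5;())
  P={1,3,4,6,8}:  v_{1} + v_{3} + v_{4} + v_{6} + v_{8} = v_{7}  ⇒ sig = (5;(1))

Sorted signature multiset PRS(X):
{ (2;(1)) ×2,  (2;(2)),  (5;()),  (5;(1)) }


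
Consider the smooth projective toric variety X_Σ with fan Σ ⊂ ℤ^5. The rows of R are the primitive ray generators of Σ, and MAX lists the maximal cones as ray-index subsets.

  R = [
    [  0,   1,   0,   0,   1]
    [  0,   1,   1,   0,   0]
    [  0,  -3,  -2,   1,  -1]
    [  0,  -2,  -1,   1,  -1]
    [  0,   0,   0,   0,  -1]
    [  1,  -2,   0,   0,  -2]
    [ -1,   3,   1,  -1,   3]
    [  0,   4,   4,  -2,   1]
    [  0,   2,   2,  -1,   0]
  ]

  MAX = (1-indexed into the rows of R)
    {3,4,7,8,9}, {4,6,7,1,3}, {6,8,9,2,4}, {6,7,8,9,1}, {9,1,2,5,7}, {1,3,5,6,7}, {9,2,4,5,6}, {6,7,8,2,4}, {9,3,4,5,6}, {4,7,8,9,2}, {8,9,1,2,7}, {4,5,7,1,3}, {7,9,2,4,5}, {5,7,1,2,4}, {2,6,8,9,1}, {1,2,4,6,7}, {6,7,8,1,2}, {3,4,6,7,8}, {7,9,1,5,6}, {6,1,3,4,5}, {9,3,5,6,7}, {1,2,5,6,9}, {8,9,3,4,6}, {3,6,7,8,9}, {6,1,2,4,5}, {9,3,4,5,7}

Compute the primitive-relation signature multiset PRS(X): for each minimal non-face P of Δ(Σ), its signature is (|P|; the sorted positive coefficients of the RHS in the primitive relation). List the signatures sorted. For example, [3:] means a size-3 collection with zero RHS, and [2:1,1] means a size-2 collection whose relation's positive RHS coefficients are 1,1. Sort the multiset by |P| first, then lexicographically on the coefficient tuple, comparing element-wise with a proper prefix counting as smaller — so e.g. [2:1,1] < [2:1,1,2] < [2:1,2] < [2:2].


Δ(Σ) — 9 vertices, 10 min non-faces:

  P={2,3}:  v_{2} + v_{3} = v_{4} ; sig = [2:1]
  P={5,8}:  v_{5} + v_{8} = 2·v_{9} ; sig = [2:2]
  P={1,3,9}:  v_{1} + v_{3} + v_{9} = 0 ; sig = [3:]
  P={1,4,9}:  v_{1} + v_{4} + v_{9} = v_{2} ; sig = [3:1]
  P={1,3,8}:  v_{1} + v_{3} + v_{8} = v_{2} + v_{6} + v_{7} ; sig = [3:1,1,1]
  P={1,4,8}:  v_{1} + v_{4} + v_{8} = 2·v_{2} + v_{6} + v_{7} ; sig = [3:1,1,2]
  P={2,5,6,7}:  v_{2} + v_{5} + v_{6} + v_{7} = v_{9} ; sig = [4:1]
  P={2,6,7,9}:  v_{2} + v_{6} + v_{7} + v_{9} = v_{8} ; sig = [4:1]
  P={4,5,6,7}:  v_{4} + v_{5} + v_{6} + v_{7} = v_{3} + v_{9} ; sig = [4:1,1]
  P={4,6,7,9}:  v_{4} + v_{6} + v_{7} + v_{9} = v_{3} + v_{8} ; sig = [4:1,1]

Signatures (|P|; sorted positive RHS coefficients), sorted:
{ [2:1],  [2:2],  [3:],  [3:1],  [3:1,1,1],  [3:1,1,2],  [4:1] ×2,  [4:1,1] ×2 }


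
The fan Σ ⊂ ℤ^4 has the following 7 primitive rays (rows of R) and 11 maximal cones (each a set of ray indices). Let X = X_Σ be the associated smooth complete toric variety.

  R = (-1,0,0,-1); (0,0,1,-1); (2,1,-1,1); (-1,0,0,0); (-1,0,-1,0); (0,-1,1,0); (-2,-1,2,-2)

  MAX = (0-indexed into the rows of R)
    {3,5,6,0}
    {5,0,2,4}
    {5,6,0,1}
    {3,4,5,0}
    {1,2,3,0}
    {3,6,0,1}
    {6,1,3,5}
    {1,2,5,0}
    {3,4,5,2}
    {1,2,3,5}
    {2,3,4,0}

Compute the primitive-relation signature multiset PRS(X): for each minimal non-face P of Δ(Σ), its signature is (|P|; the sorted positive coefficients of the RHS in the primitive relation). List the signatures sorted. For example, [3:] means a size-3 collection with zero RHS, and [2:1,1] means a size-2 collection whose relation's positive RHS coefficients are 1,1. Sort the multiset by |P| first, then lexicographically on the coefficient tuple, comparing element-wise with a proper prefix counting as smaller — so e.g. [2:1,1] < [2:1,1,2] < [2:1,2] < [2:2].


5 collections generate NE(X_Σ); each relation:

  {1,4}:  v_{1} + v_{4} = v_{0} ; sig = [2:1]
  {2,6}:  v_{2} + v_{6} = v_{1} ; sig = [2:1]
  {4,6}:  v_{4} + v_{6} = 2·v_{0} + v_{3} + v_{5} ; sig = [2:1,1,2]
  {0,2,3,5}:  v_{0} + v_{2} + v_{3} + v_{5} = 0 ; sig = [4:]
  {0,1,3,5}:  v_{0} + v_{1} + v_{3} + v_{5} = v_{6} ; sig = [4:1]

Signatures (|P|; sorted positive RHS coefficients), sorted:
    |P|=2: 3 collections, coeffs (1), (1), (1,1,2)
    |P|=4: 2 collections, coeffs (), (1)


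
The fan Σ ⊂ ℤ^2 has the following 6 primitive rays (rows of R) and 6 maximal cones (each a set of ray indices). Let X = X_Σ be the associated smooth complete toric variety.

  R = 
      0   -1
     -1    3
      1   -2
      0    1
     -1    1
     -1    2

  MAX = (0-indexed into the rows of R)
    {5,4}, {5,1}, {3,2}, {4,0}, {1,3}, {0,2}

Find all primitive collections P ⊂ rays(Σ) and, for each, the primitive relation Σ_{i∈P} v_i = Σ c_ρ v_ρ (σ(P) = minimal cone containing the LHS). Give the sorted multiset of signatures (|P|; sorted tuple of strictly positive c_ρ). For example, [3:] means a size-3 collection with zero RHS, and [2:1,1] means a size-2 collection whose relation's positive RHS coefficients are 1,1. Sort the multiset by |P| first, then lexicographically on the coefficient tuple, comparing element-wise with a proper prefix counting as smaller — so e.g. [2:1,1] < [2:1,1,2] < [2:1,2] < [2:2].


9 minimal non-faces of Δ(Σ) (on 6 rays):

  P={0,3}:  v_{0} + v_{3} = 0 ; sig = [2:]
  P={2,5}:  v_{2} + v_{5} = 0 ; sig = [2:]
  P={0,1}:  v_{0} + v_{1} = v_{5} ; sig = [2:1]
  P={0,5}:  v_{0} + v_{5} = v_{4} ; sig = [2:1]
  P={1,2}:  v_{1} + v_{2} = v_{3} ; sig = [2:1]
  P={2,4}:  v_{2} + v_{4} = v_{0} ; sig = [2:1]
  P={3,4}:  v_{3} + v_{4} = v_{5} ; sig = [2:1]
  P={3,5}:  v_{3} + v_{5} = v_{1} ; sig = [2:1]
  P={1,4}:  v_{1} + v_{4} = 2·v_{5} ; sig = [2:2]

Signatures (|P|; sorted positive RHS coefficients), sorted:
{ [2:] ×2,  [2:1] ×6,  [2:2] }


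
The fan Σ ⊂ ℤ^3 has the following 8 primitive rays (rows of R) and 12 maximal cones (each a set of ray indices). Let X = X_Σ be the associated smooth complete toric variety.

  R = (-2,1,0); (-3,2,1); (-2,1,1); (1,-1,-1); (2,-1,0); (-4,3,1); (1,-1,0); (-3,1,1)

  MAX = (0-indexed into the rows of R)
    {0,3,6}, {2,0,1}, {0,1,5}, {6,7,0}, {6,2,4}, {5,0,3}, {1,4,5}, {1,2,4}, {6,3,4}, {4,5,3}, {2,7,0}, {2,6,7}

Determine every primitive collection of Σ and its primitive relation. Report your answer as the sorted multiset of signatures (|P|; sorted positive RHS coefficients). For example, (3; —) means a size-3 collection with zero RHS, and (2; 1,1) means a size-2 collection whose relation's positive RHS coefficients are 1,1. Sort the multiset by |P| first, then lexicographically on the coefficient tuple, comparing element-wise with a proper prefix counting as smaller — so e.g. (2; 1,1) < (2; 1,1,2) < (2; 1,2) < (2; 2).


|primitive collections| = 11. Relations:

  P={0,4}:  v_{0} + v_{4} = 0  ⇒ sig = (2; —)
  P={1,3}:  v_{1} + v_{3} = v_{0}  ⇒ sig = (2; 1)
  P={1,6}:  v_{1} + v_{6} = v_{2}  ⇒ sig = (2; 1)
  P={5,6}:  v_{5} + v_{6} = v_{1}  ⇒ sig = (2; 1)
  P={2,3}:  v_{2} + v_{3} = v_{0} + v_{6}  ⇒ sig = (2; 1,1)
  P={4,7}:  v_{4} + v_{7} = v_{2} + v_{6}  ⇒ sig = (2; 1,1)
  P={5,7}:  v_{5} + v_{7} = v_{0} + v_{1} + v_{2}  ⇒ sig = (2; 1,1,1)
  P={1,7}:  v_{1} + v_{7} = v_{0} + 2·v_{2}  ⇒ sig = (2; 1,2)
  P={2,5}:  v_{2} + v_{5} = 2·v_{1}  ⇒ sig = (2; 2)
  P={3,7}:  v_{3} + v_{7} = 2·v_{0} + 2·v_{6}  ⇒ sig = (2; 2,2)
  P={0,2,6}:  v_{0} + v_{2} + v_{6} = v_{7}  ⇒ sig = (3; 1)

so the primitive-relation signature multiset is
[(2; —), (2; 1), (2; 1), (2; 1), (2; 1,1), (2; 1,1), (2; 1,1,1), (2; 1,2), (2; 2), (2; 2,2), (3; 1)]


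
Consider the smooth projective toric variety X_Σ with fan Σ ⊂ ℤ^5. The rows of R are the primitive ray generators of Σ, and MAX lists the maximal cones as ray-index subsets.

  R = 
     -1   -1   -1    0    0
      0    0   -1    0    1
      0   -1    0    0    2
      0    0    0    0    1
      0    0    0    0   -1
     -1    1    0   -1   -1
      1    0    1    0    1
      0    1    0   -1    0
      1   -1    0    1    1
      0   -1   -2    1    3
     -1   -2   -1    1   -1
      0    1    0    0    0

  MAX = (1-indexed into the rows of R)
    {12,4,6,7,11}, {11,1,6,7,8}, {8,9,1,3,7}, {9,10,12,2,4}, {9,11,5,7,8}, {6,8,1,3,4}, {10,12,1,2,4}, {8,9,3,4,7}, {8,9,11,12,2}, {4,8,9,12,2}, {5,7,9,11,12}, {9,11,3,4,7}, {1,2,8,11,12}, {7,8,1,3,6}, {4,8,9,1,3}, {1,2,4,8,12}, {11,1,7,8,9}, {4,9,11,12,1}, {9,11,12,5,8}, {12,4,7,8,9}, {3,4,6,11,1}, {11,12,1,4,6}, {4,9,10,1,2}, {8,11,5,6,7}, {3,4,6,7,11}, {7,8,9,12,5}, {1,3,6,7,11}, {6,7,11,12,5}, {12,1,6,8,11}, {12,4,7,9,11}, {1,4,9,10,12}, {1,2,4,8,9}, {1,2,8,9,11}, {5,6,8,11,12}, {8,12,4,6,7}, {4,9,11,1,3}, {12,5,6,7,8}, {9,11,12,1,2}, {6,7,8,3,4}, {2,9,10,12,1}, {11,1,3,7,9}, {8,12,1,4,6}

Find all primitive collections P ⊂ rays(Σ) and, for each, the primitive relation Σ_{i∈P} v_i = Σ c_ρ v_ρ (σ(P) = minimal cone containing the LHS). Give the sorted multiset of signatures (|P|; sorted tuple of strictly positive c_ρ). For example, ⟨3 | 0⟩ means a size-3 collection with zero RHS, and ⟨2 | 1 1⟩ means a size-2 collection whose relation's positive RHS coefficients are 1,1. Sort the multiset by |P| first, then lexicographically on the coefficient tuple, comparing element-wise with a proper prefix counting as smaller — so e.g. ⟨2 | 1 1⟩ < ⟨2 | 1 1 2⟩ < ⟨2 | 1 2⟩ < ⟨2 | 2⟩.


Δ(Σ) — 12 vertices, 23 min non-faces:

  P = {4,5}:  v_{4} + v_{5} = 0  so sig = ⟨2 | 0⟩
  P = {6,9}:  v_{6} + v_{9} = 0  so sig = ⟨2 | 0⟩
  P = {1,5}:  v_{1} + v_{5} = v_{8} + v_{11}  so sig = ⟨2 | 1 1⟩
  P = {3,5}:  v_{3} + v_{5} = v_{1} + v_{7}  so sig = ⟨2 | 1 1⟩
  P = {2,6}:  v_{2} + v_{6} = v_{1} + v_{8} + v_{12}  so sig = ⟨2 | 1 1 1⟩
  P = {2,7}:  v_{2} + v_{7} = v_{4} + v_{8} + v_{9}  so sig = ⟨2 | 1 1 1⟩
  P = {5,10}:  v_{5} + v_{10} = v_{1} + v_{2} + v_{9} + v_{12}  so sig = ⟨2 | 1 1 1 1⟩
  P = {6,10}:  v_{6} + v_{10} = v_{1} + v_{2} + v_{4} + v_{12}  so sig = ⟨2 | 1 1 1 1⟩
  P = {2,3}:  v_{2} + v_{3} = v_{1} + 2·v_{4} + v_{8} + v_{9}  so sig = ⟨2 | 1 1 1 2⟩
  P = {2,5}:  v_{2} + v_{5} = 2·v_{8} + v_{9} + v_{11} + v_{12}  so sig = ⟨2 | 1 1 1 2⟩
  P = {3,10}:  v_{3} + v_{10} = v_{1} + v_{2} + 3·v_{4} + v_{9}  so sig = ⟨2 | 1 1 1 3⟩
  P = {7,10}:  v_{7} + v_{10} = v_{2} + 2·v_{4} + v_{9}  so sig = ⟨2 | 1 1 2⟩
  P = {8,10}:  v_{8} + v_{10} = 2·v_{2} + v_{4}  so sig = ⟨2 | 1 2⟩
  P = {3,12}:  v_{3} + v_{12} = 2·v_{4}  so sig = ⟨2 | 2⟩
  P = {10,11}:  v_{10} + v_{11} = 3·v_{1} + 2·v_{9} + 2·v_{12}  so sig = ⟨2 | 2 2 3⟩
  P = {1,4,7}:  v_{1} + v_{4} + v_{7} = v_{3}  so sig = ⟨3 | 1⟩
  P = {1,7,12}:  v_{1} + v_{7} + v_{12} = v_{4}  so sig = ⟨3 | 1⟩
  P = {4,8,11}:  v_{4} + v_{8} + v_{11} = v_{1}  so sig = ⟨3 | 1⟩
  P = {2,4,11}:  v_{2} + v_{4} + v_{11} = 2·v_{1} + v_{9} + v_{12}  so sig = ⟨3 | 1 1 2⟩
  P = {3,8,11}:  v_{3} + v_{8} + v_{11} = 2·v_{1} + v_{7}  so sig = ⟨3 | 1 2⟩
  P = {7,8,11,12}:  v_{7} + v_{8} + v_{11} + v_{12} = 0  so sig = ⟨4 | 0⟩
  P = {1,8,9,12}:  v_{1} + v_{8} + v_{9} + v_{12} = v_{2}  so sig = ⟨4 | 1⟩
  P = {1,2,4,9,12}:  v_{1} + v_{2} + v_{4} + v_{9} + v_{12} = v_{10}  so sig = ⟨5 | 1⟩

Signatures (|P|; sorted positive RHS coefficients), sorted:
    ⟨2 | 0⟩
    ⟨2 | 0⟩
    ⟨2 | 1 1⟩
    ⟨2 | 1 1⟩
    ⟨2 | 1 1 1⟩
    ⟨2 | 1 1 1⟩
    ⟨2 | 1 1 1 1⟩
    ⟨2 | 1 1 1 1⟩
    ⟨2 | 1 1 1 2⟩
    ⟨2 | 1 1 1 2⟩
    ⟨2 | 1 1 1 3⟩
    ⟨2 | 1 1 2⟩
    ⟨2 | 1 2⟩
    ⟨2 | 2⟩
    ⟨2 | 2 2 3⟩
    ⟨3 | 1⟩
    ⟨3 | 1⟩
    ⟨3 | 1⟩
    ⟨3 | 1 1 2⟩
    ⟨3 | 1 2⟩
    ⟨4 | 0⟩
    ⟨4 | 1⟩
    ⟨5 | 1⟩


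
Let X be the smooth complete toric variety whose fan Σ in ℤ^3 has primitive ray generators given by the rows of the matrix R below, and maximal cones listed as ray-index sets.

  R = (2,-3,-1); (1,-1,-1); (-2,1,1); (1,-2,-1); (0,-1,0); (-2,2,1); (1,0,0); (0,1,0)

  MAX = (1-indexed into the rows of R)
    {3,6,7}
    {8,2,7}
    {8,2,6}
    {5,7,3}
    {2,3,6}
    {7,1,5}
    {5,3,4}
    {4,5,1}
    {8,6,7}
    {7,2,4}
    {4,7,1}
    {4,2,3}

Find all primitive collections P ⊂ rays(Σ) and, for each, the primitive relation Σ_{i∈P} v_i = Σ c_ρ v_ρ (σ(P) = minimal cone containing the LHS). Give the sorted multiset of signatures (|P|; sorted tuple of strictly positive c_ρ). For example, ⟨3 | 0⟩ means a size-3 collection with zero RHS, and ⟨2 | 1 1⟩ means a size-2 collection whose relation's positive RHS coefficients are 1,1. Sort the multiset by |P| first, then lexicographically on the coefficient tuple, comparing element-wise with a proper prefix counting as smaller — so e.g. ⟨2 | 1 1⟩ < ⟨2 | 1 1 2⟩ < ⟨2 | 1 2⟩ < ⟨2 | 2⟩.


14 collections generate NE(X_Σ); each relation:

  P={5,8}:  v_{5} + v_{8} = 0  ⟹  sig = ⟨2 | 0⟩
  P={1,6}:  v_{1} + v_{6} = v_{5}  ⟹  sig = ⟨2 | 1⟩
  P={2,5}:  v_{2} + v_{5} = v_{4}  ⟹  sig = ⟨2 | 1⟩
  P={3,8}:  v_{3} + v_{8} = v_{6}  ⟹  sig = ⟨2 | 1⟩
  P={4,8}:  v_{4} + v_{8} = v_{2}  ⟹  sig = ⟨2 | 1⟩
  P={5,6}:  v_{5} + v_{6} = v_{3}  ⟹  sig = ⟨2 | 1⟩
  P={1,8}:  v_{1} + v_{8} = v_{4} + v_{7}  ⟹  sig = ⟨2 | 1 1⟩
  P={4,6}:  v_{4} + v_{6} = v_{2} + v_{3}  ⟹  sig = ⟨2 | 1 1⟩
  P={1,2}:  v_{1} + v_{2} = 2·v_{4} + v_{7}  ⟹  sig = ⟨2 | 1 2⟩
  P={1,3}:  v_{1} + v_{3} = 2·v_{5}  ⟹  sig = ⟨2 | 2⟩
  P={2,3,7}:  v_{2} + v_{3} + v_{7} = 0  ⟹  sig = ⟨3 | 0⟩
  P={2,6,7}:  v_{2} + v_{6} + v_{7} = v_{8}  ⟹  sig = ⟨3 | 1⟩
  P={3,4,7}:  v_{3} + v_{4} + v_{7} = v_{5}  ⟹  sig = ⟨3 | 1⟩
  P={4,5,7}:  v_{4} + v_{5} + v_{7} = v_{1}  ⟹  sig = ⟨3 | 1⟩

Hence PRS(X_Σ) =
    ⟨2 | 0⟩
    ⟨2 | 1⟩
    ⟨2 | 1⟩
    ⟨2 | 1⟩
    ⟨2 | 1⟩
    ⟨2 | 1⟩
    ⟨2 | 1 1⟩
    ⟨2 | 1 1⟩
    ⟨2 | 1 2⟩
    ⟨2 | 2⟩
    ⟨3 | 0⟩
    ⟨3 | 1⟩
    ⟨3 | 1⟩
    ⟨3 | 1⟩


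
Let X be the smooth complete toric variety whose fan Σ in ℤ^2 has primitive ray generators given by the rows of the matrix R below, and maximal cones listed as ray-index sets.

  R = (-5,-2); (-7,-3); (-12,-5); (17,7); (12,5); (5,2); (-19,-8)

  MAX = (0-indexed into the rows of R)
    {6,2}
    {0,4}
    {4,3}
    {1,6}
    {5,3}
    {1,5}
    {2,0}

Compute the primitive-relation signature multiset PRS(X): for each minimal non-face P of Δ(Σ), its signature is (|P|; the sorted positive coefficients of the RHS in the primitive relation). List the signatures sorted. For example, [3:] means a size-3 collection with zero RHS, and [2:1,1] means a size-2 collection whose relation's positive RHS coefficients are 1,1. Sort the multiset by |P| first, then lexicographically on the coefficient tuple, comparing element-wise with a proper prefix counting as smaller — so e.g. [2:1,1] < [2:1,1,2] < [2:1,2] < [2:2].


Primitive collections (14):

  • {0,5}:  v_{0} + v_{5} = 0 — sig = [2:]
  • {2,4}:  v_{2} + v_{4} = 0 — sig = [2:]
  • {0,1}:  v_{0} + v_{1} = v_{2} — sig = [2:1]
  • {0,3}:  v_{0} + v_{3} = v_{4} — sig = [2:1]
  • {1,2}:  v_{1} + v_{2} = v_{6} — sig = [2:1]
  • {1,4}:  v_{1} + v_{4} = v_{5} — sig = [2:1]
  • {2,3}:  v_{2} + v_{3} = v_{5} — sig = [2:1]
  • {2,5}:  v_{2} + v_{5} = v_{1} — sig = [2:1]
  • {4,5}:  v_{4} + v_{5} = v_{3} — sig = [2:1]
  • {4,6}:  v_{4} + v_{6} = v_{1} — sig = [2:1]
  • {3,6}:  v_{3} + v_{6} = v_{1} + v_{5} — sig = [2:1,1]
  • {0,6}:  v_{0} + v_{6} = 2·v_{2} — sig = [2:2]
  • {1,3}:  v_{1} + v_{3} = 2·v_{5} — sig = [2:2]
  • {5,6}:  v_{5} + v_{6} = 2·v_{1} — sig = [2:2]

so the primitive-relation signature multiset is
{ [2:] ×2,  [2:1] ×8,  [2:1,1],  [2:2] ×3 }
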